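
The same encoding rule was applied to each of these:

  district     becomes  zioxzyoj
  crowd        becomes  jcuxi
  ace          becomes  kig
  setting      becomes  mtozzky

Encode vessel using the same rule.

The output letters match the input read backwards, each shifted +6: district reversed is tcirtsid. Read the word backwards and shift each letter +6.
Applying it to vessel: reverse → lessev; then shift: l+6=r, e+6=k, s+6=y, s+6=y, e+6=k, v+6=b.

rkyykb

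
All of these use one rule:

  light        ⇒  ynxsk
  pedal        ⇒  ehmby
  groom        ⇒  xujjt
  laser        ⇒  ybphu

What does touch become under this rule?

l(11)→y(24) and i(8)→n(13) fit y≡21x+1 (mod 26); the inverse of 21 mod 26 is 5. This is an affine cipher: with a=0,…,z=25, each position x becomes (21x+1) mod 26.
Applying it to touch: t(19)→21·19+1≡10=k; o(14)→21·14+1≡9=j; u(20)→21·20+1≡5=f; c(2)→21·2+1≡17=r; h(7)→21·7+1≡18=s (all mod 26).

kjfrs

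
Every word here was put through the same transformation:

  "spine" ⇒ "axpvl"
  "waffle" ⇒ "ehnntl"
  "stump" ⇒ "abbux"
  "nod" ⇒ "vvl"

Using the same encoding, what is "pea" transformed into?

xlh

The shift depends on letter class: consonant s→a is +8, but vowel i→p is +7. Two shifts are in play — +7 for a/e/i/o/u, +8 for every other letter.
For pea: p(cons)+8=x, e(vowel)+7=l, a(vowel)+7=h.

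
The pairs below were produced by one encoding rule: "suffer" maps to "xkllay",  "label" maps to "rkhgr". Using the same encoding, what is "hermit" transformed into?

The output letters match the input read backwards, each shifted +6: suffer reversed is reffus. The word is reversed, then every letter is shifted forward by 6.
Applying it to hermit: reverse → timreh; then shift: t+6=z, i+6=o, m+6=s, r+6=x, e+6=k, h+6=n.

zosxkn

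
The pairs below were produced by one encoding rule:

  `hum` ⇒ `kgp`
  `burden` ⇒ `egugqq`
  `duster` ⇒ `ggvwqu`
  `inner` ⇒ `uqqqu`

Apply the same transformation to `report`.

uqsauw

The shift depends on letter class: consonant h→k is +3, but vowel u→g is +12. Two shifts are in play — +12 for a/e/i/o/u, +3 for every other letter.
Applying it to report: r(cons)+3=u, e(vowel)+12=q, p(cons)+3=s, o(vowel)+12=a, r(cons)+3=u, t(cons)+3=w.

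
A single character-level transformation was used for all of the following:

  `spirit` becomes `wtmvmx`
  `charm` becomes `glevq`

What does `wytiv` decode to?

super

Compare letters: s→w is +4, p→t is +4, i→m is +4 — a constant shift. Each letter is shifted forward by 4 in the alphabet (a Caesar shift of +4).
Decoding wytiv: w−4=s, y−4=u, t−4=p, i−4=e, v−4=r.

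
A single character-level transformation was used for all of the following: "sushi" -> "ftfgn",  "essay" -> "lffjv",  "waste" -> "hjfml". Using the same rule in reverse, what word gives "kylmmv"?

pretty

s(18)→f(5) and u(20)→t(19) fit y≡7x+9 (mod 26); the inverse of 7 mod 26 is 15. Each letter's alphabet position (a=0..z=25) is mapped through 7·x+9 mod 26 — an affine cipher.
Undoing it on kylmmv: k(10)→15·(10−9)≡15=p; y(24)→15·(24−9)≡17=r; l(11)→15·(11−9)≡4=e; m(12)→15·(12−9)≡19=t; m(12)→15·(12−9)≡19=t; v(21)→15·(21−9)≡24=y (all mod 26).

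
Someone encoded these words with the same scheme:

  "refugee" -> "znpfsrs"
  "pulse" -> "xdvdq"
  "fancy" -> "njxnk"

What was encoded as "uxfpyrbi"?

movement

In refugee: r→z is +8, e→n is +9, f→p is +10, u→f is +11 — the shift increases by 1 each position. Each letter shifts forward by (position + 8), i.e. 8, 9, 10, … — the shift grows by one for each successive letter.
Undoing it on uxfpyrbi: u−8=m, x−9=o, f−10=v, p−11=e, y−12=m, r−13=e, b−14=n, i−15=t.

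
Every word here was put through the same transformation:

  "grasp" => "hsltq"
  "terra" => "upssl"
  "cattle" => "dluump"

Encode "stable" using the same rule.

tulcmp

The shift depends on letter class: consonant g→h is +1, but vowel a→l is +11. The rule splits by letter class: vowels +11, consonants +1.
For stable: s(cons)+1=t, t(cons)+1=u, a(vowel)+11=l, b(cons)+1=c, l(cons)+1=m, e(vowel)+11=p.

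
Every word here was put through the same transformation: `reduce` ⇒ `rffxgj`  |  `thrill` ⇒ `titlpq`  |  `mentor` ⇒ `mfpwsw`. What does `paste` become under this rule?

pbuwi

In reduce: r→r is +0, e→f is +1, d→f is +2, u→x is +3 — the shift increases by 1 each position. Each letter shifts forward by its position index (0, 1, 2, …) — the shift grows by one for each successive letter.
For paste: p+0=p, a+1=b, s+2=u, t+3=w, e+4=i.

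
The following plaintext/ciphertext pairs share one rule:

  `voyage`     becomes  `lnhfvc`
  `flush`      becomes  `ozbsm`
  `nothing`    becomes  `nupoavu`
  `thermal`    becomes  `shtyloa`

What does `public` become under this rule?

jpsibw

The word is reversed, then every letter is shifted forward by 7.
On public: reverse → cilbup; then shift: c+7=j, i+7=p, l+7=s, b+7=i, u+7=b, p+7=w.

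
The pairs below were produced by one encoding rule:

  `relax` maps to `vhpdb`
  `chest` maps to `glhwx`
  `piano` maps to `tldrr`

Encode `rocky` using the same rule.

The shift depends on letter class: consonant r→v is +4, but vowel e→h is +3. The rule splits by letter class: vowels +3, consonants +4.
On rocky: r(cons)+4=v, o(vowel)+3=r, c(cons)+4=g, k(cons)+4=o, y(cons)+4=c.

vrgoc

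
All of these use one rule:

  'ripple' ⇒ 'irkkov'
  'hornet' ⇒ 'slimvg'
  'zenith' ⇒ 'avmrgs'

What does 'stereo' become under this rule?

hgvivl

Each letter is replaced by its mirror in the alphabet: a↔z, b↔y, c↔x, and so on (the Atbash cipher).
For stereo: s↔h, t↔g, e↔v, r↔i, e↔v, o↔l.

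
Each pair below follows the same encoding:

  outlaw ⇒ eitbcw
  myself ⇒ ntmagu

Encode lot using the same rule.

The output letters match the input read backwards, each shifted +8: outlaw reversed is waltuo. The word is reversed, then every letter is shifted forward by 8.
Applying it to lot: reverse → tol; then shift: t+8=b, o+8=w, l+8=t.

bwt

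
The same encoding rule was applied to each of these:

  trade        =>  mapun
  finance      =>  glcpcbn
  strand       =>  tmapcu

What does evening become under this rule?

nynclcz

Each letter's alphabet position (a=0..z=25) is mapped through 19·x+15 mod 26 — an affine cipher.
On evening: e(4)→19·4+15≡13=n; v(21)→19·21+15≡24=y; e(4)→19·4+15≡13=n; n(13)→19·13+15≡2=c; i(8)→19·8+15≡11=l; n(13)→19·13+15≡2=c; g(6)→19·6+15≡25=z (all mod 26).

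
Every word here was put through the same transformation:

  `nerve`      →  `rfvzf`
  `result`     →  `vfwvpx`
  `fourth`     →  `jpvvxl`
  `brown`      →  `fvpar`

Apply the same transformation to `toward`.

The shift depends on letter class: consonant n→r is +4, but vowel e→f is +1. The rule splits by letter class: vowels +1, consonants +4.
Applying it to toward: t(cons)+4=x, o(vowel)+1=p, w(cons)+4=a, a(vowel)+1=b, r(cons)+4=v, d(cons)+4=h.

xpabvh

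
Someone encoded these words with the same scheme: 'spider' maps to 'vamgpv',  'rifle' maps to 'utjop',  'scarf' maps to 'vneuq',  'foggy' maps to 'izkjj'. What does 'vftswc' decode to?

Shifts by position in spider: pos 0: s→v (+3), pos 1: p→a (+11), pos 2: i→m (+4), pos 3: d→g (+3), pos 4: e→p (+11), pos 5: r→v (+4) — repeating every 3. A repeating key of period 3 is used — shifts +3, +11, +4 over and over.
Undoing it on vftswc: v−3=s, f−11=u, t−4=p, s−3=p, w−11=l, c−4=y.

supply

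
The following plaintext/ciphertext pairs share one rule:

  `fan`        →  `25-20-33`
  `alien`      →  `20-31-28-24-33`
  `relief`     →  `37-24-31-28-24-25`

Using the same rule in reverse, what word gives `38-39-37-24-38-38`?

f is letter #6 and maps to 25: an offset of 19. Letters become their 1-based position plus 19 (so a→20, b→21, …).
Undoing it on 38-39-37-24-38-38: 38→(38−19)÷1=19=s, 39→(39−19)÷1=20=t, 37→(37−19)÷1=18=r, 24→(24−19)÷1=5=e, 38→(38−19)÷1=19=s, 38→(38−19)÷1=19=s.

stress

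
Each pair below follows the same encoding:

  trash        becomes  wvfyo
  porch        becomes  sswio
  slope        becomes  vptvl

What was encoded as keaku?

haven

In trash: t→w is +3, r→v is +4, a→f is +5, s→y is +6 — the shift increases by 1 each position. The shift increases by 1 at each position, starting from +3: 3, 4, 5, ….
Undoing it on keaku: k−3=h, e−4=a, a−5=v, k−6=e, u−7=n.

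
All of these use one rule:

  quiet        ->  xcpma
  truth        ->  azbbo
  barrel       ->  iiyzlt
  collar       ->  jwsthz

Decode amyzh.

terra

Shifts by position in quiet: pos 0: q→x (+7), pos 1: u→c (+8), pos 2: i→p (+7), pos 3: e→m (+8) — repeating every 2. It's a Vigenère-style cipher with numeric key [7,8]: position i shifts by key[i mod 2].
Decoding amyzh: a−7=t, m−8=e, y−7=r, z−8=r, h−7=a.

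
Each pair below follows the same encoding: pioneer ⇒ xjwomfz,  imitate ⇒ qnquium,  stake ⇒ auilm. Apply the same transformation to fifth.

Shifts by position in pioneer: pos 0: p→x (+8), pos 1: i→j (+1), pos 2: o→w (+8), pos 3: n→o (+1) — repeating every 2. It's a Vigenère-style cipher with numeric key [8,1]: position i shifts by key[i mod 2].
For fifth: f+8=n, i+1=j, f+8=n, t+1=u, h+8=p.

njnup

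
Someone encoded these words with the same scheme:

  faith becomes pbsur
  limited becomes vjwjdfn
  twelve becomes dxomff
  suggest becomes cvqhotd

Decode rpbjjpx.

horizon

A repeating key of period 2 is used — shifts +10, +1 over and over.
Reversing it on rpbjjpx: r−10=h, p−1=o, b−10=r, j−1=i, j−10=z, p−1=o, x−10=n.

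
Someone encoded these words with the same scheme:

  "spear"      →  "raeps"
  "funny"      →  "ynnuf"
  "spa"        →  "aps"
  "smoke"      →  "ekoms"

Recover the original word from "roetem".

meteor

The output letters match the input read backwards: spear reversed is raeps. The word is simply reversed.
Decoding roetem: then reverse → meteor.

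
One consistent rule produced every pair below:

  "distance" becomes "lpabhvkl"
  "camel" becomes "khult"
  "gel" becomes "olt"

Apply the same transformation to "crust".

kzbab

Vowels shift forward by 7 and consonants shift forward by 8.
For crust: c(cons)+8=k, r(cons)+8=z, u(vowel)+7=b, s(cons)+8=a, t(cons)+8=b.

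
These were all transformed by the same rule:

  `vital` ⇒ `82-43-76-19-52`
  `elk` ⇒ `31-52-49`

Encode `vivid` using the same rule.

82-43-82-43-28

With a=1..z=26, the number is 3·pos + 16.
For vivid: v=22→82, i=9→43, v=22→82, i=9→43, d=4→28.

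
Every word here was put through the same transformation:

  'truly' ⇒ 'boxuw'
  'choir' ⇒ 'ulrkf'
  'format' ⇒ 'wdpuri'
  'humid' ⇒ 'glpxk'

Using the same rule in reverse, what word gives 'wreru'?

The word is reversed, then every letter is shifted forward by 3.
Decoding wreru: shift back: w−3=t, r−3=o, e−3=b, r−3=o, u−3=r → tobor; then reverse → robot.

robot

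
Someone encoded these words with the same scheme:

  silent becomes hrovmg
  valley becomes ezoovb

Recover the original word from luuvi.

offer

Each pair mirrors across the alphabet (s↔h, i↔r, l↔o): positions sum to 25. This is the alphabet-reversal cipher (Atbash): a becomes z, b becomes y, etc.
Reversing it on luuvi: l↔o, u↔f, u↔f, v↔e, i↔r.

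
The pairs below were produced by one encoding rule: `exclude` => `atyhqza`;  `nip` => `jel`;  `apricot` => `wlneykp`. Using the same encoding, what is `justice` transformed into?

fqopeya

Each letter is shifted forward by 22 in the alphabet (a Caesar shift of +22).
For justice: j+22=f, u+22=q, s+22=o, t+22=p, i+22=e, c+22=y, e+22=a.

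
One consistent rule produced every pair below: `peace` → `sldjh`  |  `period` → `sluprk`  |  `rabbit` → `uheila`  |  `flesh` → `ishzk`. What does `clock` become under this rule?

fsrjn

It's a Vigenère-style cipher with numeric key [3,7]: position i shifts by key[i mod 2].
Applying it to clock: c+3=f, l+7=s, o+3=r, c+7=j, k+3=n.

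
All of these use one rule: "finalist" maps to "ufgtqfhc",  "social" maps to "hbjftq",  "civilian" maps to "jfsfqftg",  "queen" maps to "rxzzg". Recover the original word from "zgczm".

f(5)→u(20) and i(8)→f(5) fit y≡21x+19 (mod 26); the inverse of 21 mod 26 is 5. Treating letters as 0–25, the rule is x ↦ 21x + 19 (mod 26).
Reversing it on zgczm: z(25)→5·(25−19)≡4=e; g(6)→5·(6−19)≡13=n; c(2)→5·(2−19)≡19=t; z(25)→5·(25−19)≡4=e; m(12)→5·(12−19)≡17=r (all mod 26).

enter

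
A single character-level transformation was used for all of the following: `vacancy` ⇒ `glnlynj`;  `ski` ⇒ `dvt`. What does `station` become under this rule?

deletzy

Compare letters: v→g is +11, a→l is +11, c→n is +11 — a constant shift. Every letter moves 11 places later in the alphabet, wrapping around z→a.
For station: s+11=d, t+11=e, a+11=l, t+11=e, i+11=t, o+11=z, n+11=y.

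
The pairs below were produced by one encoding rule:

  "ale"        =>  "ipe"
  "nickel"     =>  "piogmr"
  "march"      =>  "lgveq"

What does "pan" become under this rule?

ret

The output letters match the input read backwards, each shifted +4: ale reversed is ela. Read the word backwards and shift each letter +4.
For pan: reverse → nap; then shift: n+4=r, a+4=e, p+4=t.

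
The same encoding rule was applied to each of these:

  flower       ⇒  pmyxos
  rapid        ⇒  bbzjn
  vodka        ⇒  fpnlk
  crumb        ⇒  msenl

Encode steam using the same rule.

Shifts by position in flower: pos 0: f→p (+10), pos 1: l→m (+1), pos 2: o→y (+10), pos 3: w→x (+1) — repeating every 2. The shifts repeat in a cycle of length 2: positions 0,1,… shift by +10, +1, then the pattern repeats.
For steam: s+10=c, t+1=u, e+10=o, a+1=b, m+10=w.

cuobw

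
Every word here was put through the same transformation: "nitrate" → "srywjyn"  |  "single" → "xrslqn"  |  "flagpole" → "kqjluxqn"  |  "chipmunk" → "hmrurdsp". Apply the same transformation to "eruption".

nwduyrxs

Vowels shift forward by 9 and consonants shift forward by 5.
On eruption: e(vowel)+9=n, r(cons)+5=w, u(vowel)+9=d, p(cons)+5=u, t(cons)+5=y, i(vowel)+9=r, o(vowel)+9=x, n(cons)+5=s.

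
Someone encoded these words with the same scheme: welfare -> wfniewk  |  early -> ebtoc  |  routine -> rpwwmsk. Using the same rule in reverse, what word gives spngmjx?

soldier

In welfare: w→w is +0, e→f is +1, l→n is +2, f→i is +3 — the shift increases by 1 each position. Each letter shifts forward by its position index (0, 1, 2, …) — the shift grows by one for each successive letter.
Decoding spngmjx: s−0=s, p−1=o, n−2=l, g−3=d, m−4=i, j−5=e, x−6=r.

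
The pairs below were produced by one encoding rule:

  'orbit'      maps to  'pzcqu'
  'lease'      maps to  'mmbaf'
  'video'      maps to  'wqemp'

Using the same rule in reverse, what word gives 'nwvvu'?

Shifts by position in orbit: pos 0: o→p (+1), pos 1: r→z (+8), pos 2: b→c (+1), pos 3: i→q (+8) — repeating every 2. It's a Vigenère-style cipher with numeric key [1,8]: position i shifts by key[i mod 2].
Undoing it on nwvvu: n−1=m, w−8=o, v−1=u, v−8=n, u−1=t.

mount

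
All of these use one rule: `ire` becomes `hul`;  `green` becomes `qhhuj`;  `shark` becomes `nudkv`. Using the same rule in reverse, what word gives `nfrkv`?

shock

Two steps: reverse the string, then apply a Caesar shift of +3.
Undoing it on nfrkv: shift back: n−3=k, f−3=c, r−3=o, k−3=h, v−3=s → kcohs; then reverse → shock.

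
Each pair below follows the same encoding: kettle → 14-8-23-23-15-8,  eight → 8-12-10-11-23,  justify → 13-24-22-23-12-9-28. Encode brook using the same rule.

k is letter #11 and maps to 14: an offset of 3. Each letter is replaced by its alphabet position (a=1..z=26) + 3.
For brook: b=2→5, r=18→21, o=15→18, o=15→18, k=11→14.

5-21-18-18-14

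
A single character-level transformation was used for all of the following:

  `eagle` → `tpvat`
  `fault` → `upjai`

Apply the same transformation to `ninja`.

Compare letters: e→t is +15, a→p is +15, g→v is +15 — a constant shift. Every letter moves 15 places later in the alphabet, wrapping around z→a.
For ninja: n+15=c, i+15=x, n+15=c, j+15=y, a+15=p.

cxcyp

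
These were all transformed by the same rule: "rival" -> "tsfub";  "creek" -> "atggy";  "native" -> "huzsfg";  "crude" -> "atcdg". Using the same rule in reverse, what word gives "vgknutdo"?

r(17)→t(19) and i(8)→s(18) fit y≡3x+20 (mod 26); the inverse of 3 mod 26 is 9. This is an affine cipher: with a=0,…,z=25, each position x becomes (3x+20) mod 26.
Undoing it on vgknutdo: v(21)→9·(21−20)≡9=j; g(6)→9·(6−20)≡4=e; k(10)→9·(10−20)≡14=o; n(13)→9·(13−20)≡15=p; u(20)→9·(20−20)≡0=a; t(19)→9·(19−20)≡17=r; d(3)→9·(3−20)≡3=d; o(14)→9·(14−20)≡24=y (all mod 26).

jeopardy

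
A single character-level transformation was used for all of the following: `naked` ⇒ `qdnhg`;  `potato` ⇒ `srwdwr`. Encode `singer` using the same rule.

vlqjhu

Each letter is shifted forward by 3 in the alphabet (a Caesar shift of +3).
Applying it to singer: s+3=v, i+3=l, n+3=q, g+3=j, e+3=h, r+3=u.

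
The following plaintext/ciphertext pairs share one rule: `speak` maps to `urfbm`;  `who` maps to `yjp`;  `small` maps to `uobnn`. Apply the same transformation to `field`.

The shift depends on letter class: consonant s→u is +2, but vowel e→f is +1. Two shifts are in play — +1 for a/e/i/o/u, +2 for every other letter.
Applying it to field: f(cons)+2=h, i(vowel)+1=j, e(vowel)+1=f, l(cons)+2=n, d(cons)+2=f.

hjfnf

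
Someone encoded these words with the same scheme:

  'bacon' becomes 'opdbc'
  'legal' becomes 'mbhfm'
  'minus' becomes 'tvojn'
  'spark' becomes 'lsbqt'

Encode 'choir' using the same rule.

The output letters match the input read backwards, each shifted +1: bacon reversed is nocab. Two steps: reverse the string, then apply a Caesar shift of +1.
For choir: reverse → riohc; then shift: r+1=s, i+1=j, o+1=p, h+1=i, c+1=d.

sjpid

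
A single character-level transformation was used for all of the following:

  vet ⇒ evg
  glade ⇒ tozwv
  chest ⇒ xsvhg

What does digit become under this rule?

Each pair mirrors across the alphabet (v↔e, e↔v, t↔g): positions sum to 25. Letters are reflected about the middle of the alphabet (position → 25−position): Atbash.
Applying it to digit: d↔w, i↔r, g↔t, i↔r, t↔g.

wrtrg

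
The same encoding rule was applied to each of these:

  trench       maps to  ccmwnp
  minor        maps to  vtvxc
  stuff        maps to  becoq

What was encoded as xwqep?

Shifts by position in trench: pos 0: t→c (+9), pos 1: r→c (+11), pos 2: e→m (+8), pos 3: n→w (+9), pos 4: c→n (+11), pos 5: h→p (+8) — repeating every 3. The shifts repeat in a cycle of length 3: positions 0,1,… shift by +9, +11, +8, then the pattern repeats.
Undoing it on xwqep: x−9=o, w−11=l, q−8=i, e−9=v, p−11=e.

olive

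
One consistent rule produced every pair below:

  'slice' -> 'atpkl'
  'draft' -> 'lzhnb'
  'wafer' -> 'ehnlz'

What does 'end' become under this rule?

The shift depends on letter class: consonant s→a is +8, but vowel i→p is +7. Two shifts are in play — +7 for a/e/i/o/u, +8 for every other letter.
For end: e(vowel)+7=l, n(cons)+8=v, d(cons)+8=l.

lvl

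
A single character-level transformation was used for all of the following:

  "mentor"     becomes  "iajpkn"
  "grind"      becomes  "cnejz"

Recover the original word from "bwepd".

faith

Compare letters: m→i is +22, e→a is +22, n→j is +22 — a constant shift. Each letter is shifted forward by 22 in the alphabet (a Caesar shift of +22).
Reversing it on bwepd: b−22=f, w−22=a, e−22=i, p−22=t, d−22=h.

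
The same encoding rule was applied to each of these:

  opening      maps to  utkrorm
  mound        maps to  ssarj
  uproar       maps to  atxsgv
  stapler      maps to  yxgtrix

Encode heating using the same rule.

Shifts by position in opening: pos 0: o→u (+6), pos 1: p→t (+4), pos 2: e→k (+6), pos 3: n→r (+4) — repeating every 2. It's a Vigenère-style cipher with numeric key [6,4]: position i shifts by key[i mod 2].
Applying it to heating: h+6=n, e+4=i, a+6=g, t+4=x, i+6=o, n+4=r, g+6=m.

nigxorm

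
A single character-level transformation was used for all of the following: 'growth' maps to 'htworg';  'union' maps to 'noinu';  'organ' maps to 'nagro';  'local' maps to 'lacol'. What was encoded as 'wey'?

The word is simply reversed.
Decoding wey: then reverse → yew.

yew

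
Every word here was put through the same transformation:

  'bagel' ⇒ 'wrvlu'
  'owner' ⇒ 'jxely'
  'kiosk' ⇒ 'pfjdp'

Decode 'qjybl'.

b(1)→w(22) and a(0)→r(17) fit y≡5x+17 (mod 26); the inverse of 5 mod 26 is 21. This is an affine cipher: with a=0,…,z=25, each position x becomes (5x+17) mod 26.
Decoding qjybl: q(16)→21·(16−17)≡5=f; j(9)→21·(9−17)≡14=o; y(24)→21·(24−17)≡17=r; b(1)→21·(1−17)≡2=c; l(11)→21·(11−17)≡4=e (all mod 26).

force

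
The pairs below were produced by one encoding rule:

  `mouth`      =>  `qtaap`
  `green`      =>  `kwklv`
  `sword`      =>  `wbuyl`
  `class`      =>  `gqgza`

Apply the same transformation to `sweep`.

wbklx

Each letter shifts forward by (position + 4), i.e. 4, 5, 6, … — the shift grows by one for each successive letter.
For sweep: s+4=w, w+5=b, e+6=k, e+7=l, p+8=x.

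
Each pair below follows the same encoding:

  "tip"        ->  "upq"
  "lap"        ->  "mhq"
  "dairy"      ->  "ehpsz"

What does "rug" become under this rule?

sbh

The shift depends on letter class: consonant t→u is +1, but vowel i→p is +7. The rule splits by letter class: vowels +7, consonants +1.
For rug: r(cons)+1=s, u(vowel)+7=b, g(cons)+1=h.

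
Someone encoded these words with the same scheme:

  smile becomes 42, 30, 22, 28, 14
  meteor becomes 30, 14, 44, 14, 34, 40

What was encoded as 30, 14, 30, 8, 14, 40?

member

Each letter becomes 2×(its alphabet position, a=1..z=26) + 4.
Undoing it on 30, 14, 30, 8, 14, 40: 30→(30−4)÷2=13=m, 14→(14−4)÷2=5=e, 30→(30−4)÷2=13=m, 8→(8−4)÷2=2=b, 14→(14−4)÷2=5=e, 40→(40−4)÷2=18=r.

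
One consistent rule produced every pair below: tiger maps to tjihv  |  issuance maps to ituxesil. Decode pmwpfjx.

plumber

In tiger: t→t is +0, i→j is +1, g→i is +2, e→h is +3 — the shift increases by 1 each position. The shift increases by 1 at each position, starting from +0: 0, 1, 2, ….
Undoing it on pmwpfjx: p−0=p, m−1=l, w−2=u, p−3=m, f−4=b, j−5=e, x−6=r.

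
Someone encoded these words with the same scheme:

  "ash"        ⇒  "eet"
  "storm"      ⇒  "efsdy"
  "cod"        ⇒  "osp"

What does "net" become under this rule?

The shift depends on letter class: consonant s→e is +12, but vowel a→e is +4. Vowels shift forward by 4 and consonants shift forward by 12.
For net: n(cons)+12=z, e(vowel)+4=i, t(cons)+12=f.

zif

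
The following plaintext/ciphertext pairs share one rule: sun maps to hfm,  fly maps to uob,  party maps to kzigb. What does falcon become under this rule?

Each pair mirrors across the alphabet (s↔h, u↔f, n↔m): positions sum to 25. Each letter is replaced by its mirror in the alphabet: a↔z, b↔y, c↔x, and so on (the Atbash cipher).
Applying it to falcon: f↔u, a↔z, l↔o, c↔x, o↔l, n↔m.

uzoxlm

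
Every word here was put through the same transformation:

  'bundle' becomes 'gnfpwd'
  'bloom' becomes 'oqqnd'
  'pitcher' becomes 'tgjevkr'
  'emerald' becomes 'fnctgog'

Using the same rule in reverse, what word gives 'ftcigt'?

regard

The word is reversed, then every letter is shifted forward by 2.
Decoding ftcigt: shift back: f−2=d, t−2=r, c−2=a, i−2=g, g−2=e, t−2=r → drager; then reverse → regard.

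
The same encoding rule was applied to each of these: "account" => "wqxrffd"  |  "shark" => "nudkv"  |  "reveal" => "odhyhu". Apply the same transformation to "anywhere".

huhkzbqd

Read the word backwards and shift each letter +3.
On anywhere: reverse → erehwyna; then shift: e+3=h, r+3=u, e+3=h, h+3=k, w+3=z, y+3=b, n+3=q, a+3=d.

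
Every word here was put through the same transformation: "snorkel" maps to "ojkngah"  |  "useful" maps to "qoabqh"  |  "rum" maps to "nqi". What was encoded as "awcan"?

eager

Compare letters: s→o is +22, n→j is +22, o→k is +22 — a constant shift. Every letter moves 22 places later in the alphabet, wrapping around z→a.
Decoding awcan: a−22=e, w−22=a, c−22=g, a−22=e, n−22=r.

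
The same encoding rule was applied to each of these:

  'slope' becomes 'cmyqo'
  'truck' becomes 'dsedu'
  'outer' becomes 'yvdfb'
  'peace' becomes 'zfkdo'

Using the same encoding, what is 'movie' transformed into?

wpfjo

Shifts by position in slope: pos 0: s→c (+10), pos 1: l→m (+1), pos 2: o→y (+10), pos 3: p→q (+1) — repeating every 2. The shifts repeat in a cycle of length 2: positions 0,1,… shift by +10, +1, then the pattern repeats.
On movie: m+10=w, o+1=p, v+10=f, i+1=j, e+10=o.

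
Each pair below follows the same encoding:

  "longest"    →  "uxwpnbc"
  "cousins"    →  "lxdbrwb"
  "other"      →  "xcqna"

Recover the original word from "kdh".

buy

Each letter is shifted forward by 9 in the alphabet (a Caesar shift of +9).
Reversing it on kdh: k−9=b, d−9=u, h−9=y.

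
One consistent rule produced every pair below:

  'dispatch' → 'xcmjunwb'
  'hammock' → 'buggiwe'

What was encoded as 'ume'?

Compare letters: d→x is +20, i→c is +20, s→m is +20 — a constant shift. Each letter is shifted forward by 20 in the alphabet (a Caesar shift of +20).
Undoing it on ume: u−20=a, m−20=s, e−20=k.

ask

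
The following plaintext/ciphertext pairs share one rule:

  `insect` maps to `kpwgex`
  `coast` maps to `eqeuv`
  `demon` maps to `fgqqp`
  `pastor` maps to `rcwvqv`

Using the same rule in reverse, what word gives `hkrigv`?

finger

Shifts by position in insect: pos 0: i→k (+2), pos 1: n→p (+2), pos 2: s→w (+4), pos 3: e→g (+2), pos 4: c→e (+2), pos 5: t→x (+4) — repeating every 3. It's a Vigenère-style cipher with numeric key [2,2,4]: position i shifts by key[i mod 3].
Reversing it on hkrigv: h−2=f, k−2=i, r−4=n, i−2=g, g−2=e, v−4=r.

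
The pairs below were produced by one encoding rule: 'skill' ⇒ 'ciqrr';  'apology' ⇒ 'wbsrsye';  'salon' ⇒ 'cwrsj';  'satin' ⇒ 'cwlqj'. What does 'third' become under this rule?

s(18)→c(2) and k(10)→i(8) fit y≡9x+22 (mod 26); the inverse of 9 mod 26 is 3. This is an affine cipher: with a=0,…,z=25, each position x becomes (9x+22) mod 26.
On third: t(19)→9·19+22≡11=l; h(7)→9·7+22≡7=h; i(8)→9·8+22≡16=q; r(17)→9·17+22≡19=t; d(3)→9·3+22≡23=x (all mod 26).

lhqtx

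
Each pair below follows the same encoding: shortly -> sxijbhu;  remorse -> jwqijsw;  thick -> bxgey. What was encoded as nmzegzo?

s(18)→s(18) and h(7)→x(23) fit y≡9x+12 (mod 26); the inverse of 9 mod 26 is 3. Each letter's alphabet position (a=0..z=25) is mapped through 9·x+12 mod 26 — an affine cipher.
Reversing it on nmzegzo: n(13)→3·(13−12)≡3=d; m(12)→3·(12−12)≡0=a; z(25)→3·(25−12)≡13=n; e(4)→3·(4−12)≡2=c; g(6)→3·(6−12)≡8=i; z(25)→3·(25−12)≡13=n; o(14)→3·(14−12)≡6=g (all mod 26).

dancing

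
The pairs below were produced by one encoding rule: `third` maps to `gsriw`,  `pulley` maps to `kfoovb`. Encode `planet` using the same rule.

kozmvg

Each pair mirrors across the alphabet (t↔g, h↔s, i↔r): positions sum to 25. Each letter is replaced by its mirror in the alphabet: a↔z, b↔y, c↔x, and so on (the Atbash cipher).
For planet: p↔k, l↔o, a↔z, n↔m, e↔v, t↔g.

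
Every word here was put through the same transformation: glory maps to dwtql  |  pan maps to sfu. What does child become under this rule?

The output letters match the input read backwards, each shifted +5: glory reversed is yrolg. Two steps: reverse the string, then apply a Caesar shift of +5.
For child: reverse → dlihc; then shift: d+5=i, l+5=q, i+5=n, h+5=m, c+5=h.

iqnmh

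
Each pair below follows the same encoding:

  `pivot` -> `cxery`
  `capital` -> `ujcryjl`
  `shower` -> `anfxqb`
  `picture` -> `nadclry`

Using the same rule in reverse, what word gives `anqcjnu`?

leather

The output letters match the input read backwards, each shifted +9: pivot reversed is tovip. Read the word backwards and shift each letter +9.
Undoing it on anqcjnu: shift back: a−9=r, n−9=e, q−9=h, c−9=t, j−9=a, n−9=e, u−9=l → rehtael; then reverse → leather.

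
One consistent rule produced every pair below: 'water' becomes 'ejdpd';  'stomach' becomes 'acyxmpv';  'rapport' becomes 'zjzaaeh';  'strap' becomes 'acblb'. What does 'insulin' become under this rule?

Each letter shifts forward by (position + 8), i.e. 8, 9, 10, … — the shift grows by one for each successive letter.
Applying it to insulin: i+8=q, n+9=w, s+10=c, u+11=f, l+12=x, i+13=v, n+14=b.

qwcfxvb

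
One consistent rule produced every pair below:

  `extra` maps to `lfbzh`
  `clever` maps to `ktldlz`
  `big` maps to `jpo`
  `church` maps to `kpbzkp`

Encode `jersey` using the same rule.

Vowels shift forward by 7 and consonants shift forward by 8.
On jersey: j(cons)+8=r, e(vowel)+7=l, r(cons)+8=z, s(cons)+8=a, e(vowel)+7=l, y(cons)+8=g.

rlzalg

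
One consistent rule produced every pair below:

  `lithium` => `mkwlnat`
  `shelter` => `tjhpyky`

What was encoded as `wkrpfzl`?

violate

Each letter shifts forward by (position + 1), i.e. 1, 2, 3, … — the shift grows by one for each successive letter.
Reversing it on wkrpfzl: w−1=v, k−2=i, r−3=o, p−4=l, f−5=a, z−6=t, l−7=e.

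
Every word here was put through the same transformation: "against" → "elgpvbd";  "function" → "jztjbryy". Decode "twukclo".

In against: a→e is +4, g→l is +5, a→g is +6, i→p is +7 — the shift increases by 1 each position. Letter i (0-indexed) is shifted by i+4, so successive shifts are 4, 5, 6, ….
Reversing it on twukclo: t−4=p, w−5=r, u−6=o, k−7=d, c−8=u, l−9=c, o−10=e.

produce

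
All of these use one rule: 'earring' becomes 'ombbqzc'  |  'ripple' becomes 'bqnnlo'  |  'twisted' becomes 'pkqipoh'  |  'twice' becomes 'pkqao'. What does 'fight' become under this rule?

vqcjp

e(4)→o(14) and a(0)→m(12) fit y≡7x+12 (mod 26); the inverse of 7 mod 26 is 15. This is an affine cipher: with a=0,…,z=25, each position x becomes (7x+12) mod 26.
Applying it to fight: f(5)→7·5+12≡21=v; i(8)→7·8+12≡16=q; g(6)→7·6+12≡2=c; h(7)→7·7+12≡9=j; t(19)→7·19+12≡15=p (all mod 26).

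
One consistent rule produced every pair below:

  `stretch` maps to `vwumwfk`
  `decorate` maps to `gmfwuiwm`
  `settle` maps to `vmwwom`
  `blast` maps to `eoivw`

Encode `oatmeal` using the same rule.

wiwpmio

Two shifts are in play — +8 for a/e/i/o/u, +3 for every other letter.
On oatmeal: o(vowel)+8=w, a(vowel)+8=i, t(cons)+3=w, m(cons)+3=p, e(vowel)+8=m, a(vowel)+8=i, l(cons)+3=o.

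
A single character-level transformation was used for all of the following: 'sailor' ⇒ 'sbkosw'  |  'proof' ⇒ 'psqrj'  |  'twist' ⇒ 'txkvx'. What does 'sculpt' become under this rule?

Letter i (0-indexed) is shifted by i+0, so successive shifts are 0, 1, 2, ….
Applying it to sculpt: s+0=s, c+1=d, u+2=w, l+3=o, p+4=t, t+5=y.

sdwoty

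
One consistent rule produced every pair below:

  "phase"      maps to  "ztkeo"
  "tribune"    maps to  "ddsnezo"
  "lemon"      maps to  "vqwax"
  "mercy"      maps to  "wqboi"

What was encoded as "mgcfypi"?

custody

Shifts by position in phase: pos 0: p→z (+10), pos 1: h→t (+12), pos 2: a→k (+10), pos 3: s→e (+12) — repeating every 2. A repeating key of period 2 is used — shifts +10, +12 over and over.
Reversing it on mgcfypi: m−10=c, g−12=u, c−10=s, f−12=t, y−10=o, p−12=d, i−10=y.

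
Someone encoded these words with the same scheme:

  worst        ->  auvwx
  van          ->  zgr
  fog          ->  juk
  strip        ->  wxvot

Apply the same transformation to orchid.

uvgloh

The shift depends on letter class: consonant w→a is +4, but vowel o→u is +6. Two shifts are in play — +6 for a/e/i/o/u, +4 for every other letter.
Applying it to orchid: o(vowel)+6=u, r(cons)+4=v, c(cons)+4=g, h(cons)+4=l, i(vowel)+6=o, d(cons)+4=h.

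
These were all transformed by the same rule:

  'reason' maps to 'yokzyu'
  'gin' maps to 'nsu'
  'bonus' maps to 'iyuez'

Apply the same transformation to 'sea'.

The shift depends on letter class: consonant r→y is +7, but vowel e→o is +10. Two shifts are in play — +10 for a/e/i/o/u, +7 for every other letter.
Applying it to sea: s(cons)+7=z, e(vowel)+10=o, a(vowel)+10=k.

zok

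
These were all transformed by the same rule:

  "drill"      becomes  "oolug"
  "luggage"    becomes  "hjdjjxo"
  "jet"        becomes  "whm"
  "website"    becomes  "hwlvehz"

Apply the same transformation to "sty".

The word is reversed, then every letter is shifted forward by 3.
Applying it to sty: reverse → yts; then shift: y+3=b, t+3=w, s+3=v.

bwv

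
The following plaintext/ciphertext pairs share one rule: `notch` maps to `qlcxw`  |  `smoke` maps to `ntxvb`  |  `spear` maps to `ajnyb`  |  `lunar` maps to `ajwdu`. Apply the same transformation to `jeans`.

The output letters match the input read backwards, each shifted +9: notch reversed is hcton. Read the word backwards and shift each letter +9.
Applying it to jeans: reverse → snaej; then shift: s+9=b, n+9=w, a+9=j, e+9=n, j+9=s.

bwjns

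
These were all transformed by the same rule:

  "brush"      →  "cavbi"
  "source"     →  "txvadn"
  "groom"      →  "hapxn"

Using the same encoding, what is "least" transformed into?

A repeating key of period 2 is used — shifts +1, +9 over and over.
For least: l+1=m, e+9=n, a+1=b, s+9=b, t+1=u.

mnbbu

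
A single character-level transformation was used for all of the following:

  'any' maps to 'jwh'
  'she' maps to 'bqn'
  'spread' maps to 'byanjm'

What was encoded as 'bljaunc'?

scarlet

Compare letters: a→j is +9, n→w is +9, y→h is +9 — a constant shift. Every letter moves 9 places later in the alphabet, wrapping around z→a.
Decoding bljaunc: b−9=s, l−9=c, j−9=a, a−9=r, u−9=l, n−9=e, c−9=t.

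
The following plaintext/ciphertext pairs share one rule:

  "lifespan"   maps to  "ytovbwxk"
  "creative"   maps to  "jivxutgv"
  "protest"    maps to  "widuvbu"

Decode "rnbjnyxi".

Each letter's alphabet position (a=0..z=25) is mapped through 19·x+23 mod 26 — an affine cipher.
Decoding rnbjnyxi: r(17)→11·(17−23)≡12=m; n(13)→11·(13−23)≡20=u; b(1)→11·(1−23)≡18=s; j(9)→11·(9−23)≡2=c; n(13)→11·(13−23)≡20=u; y(24)→11·(24−23)≡11=l; x(23)→11·(23−23)≡0=a; i(8)→11·(8−23)≡17=r (all mod 26).

muscular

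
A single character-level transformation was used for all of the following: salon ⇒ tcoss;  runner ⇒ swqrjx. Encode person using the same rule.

In salon: s→t is +1, a→c is +2, l→o is +3, o→s is +4 — the shift increases by 1 each position. Letter i (0-indexed) is shifted by i+1, so successive shifts are 1, 2, 3, ….
On person: p+1=q, e+2=g, r+3=u, s+4=w, o+5=t, n+6=t.

qguwtt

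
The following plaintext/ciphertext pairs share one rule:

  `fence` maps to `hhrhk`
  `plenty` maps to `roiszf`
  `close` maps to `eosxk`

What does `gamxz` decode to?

In fence: f→h is +2, e→h is +3, n→r is +4, c→h is +5 — the shift increases by 1 each position. The shift increases by 1 at each position, starting from +2: 2, 3, 4, ….
Undoing it on gamxz: g−2=e, a−3=x, m−4=i, x−5=s, z−6=t.

exist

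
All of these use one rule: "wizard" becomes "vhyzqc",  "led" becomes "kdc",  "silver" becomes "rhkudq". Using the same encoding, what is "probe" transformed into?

oqnad

Compare letters: w→v is +25, i→h is +25, z→y is +25 — a constant shift. This is a Caesar cipher with shift 25.
On probe: p+25=o, r+25=q, o+25=n, b+25=a, e+25=d.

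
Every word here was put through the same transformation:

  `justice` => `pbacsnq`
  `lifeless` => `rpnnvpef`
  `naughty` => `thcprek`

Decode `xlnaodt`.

In justice: j→p is +6, u→b is +7, s→a is +8, t→c is +9 — the shift increases by 1 each position. Each letter shifts forward by (position + 6), i.e. 6, 7, 8, … — the shift grows by one for each successive letter.
Decoding xlnaodt: x−6=r, l−7=e, n−8=f, a−9=r, o−10=e, d−11=s, t−12=h.

refresh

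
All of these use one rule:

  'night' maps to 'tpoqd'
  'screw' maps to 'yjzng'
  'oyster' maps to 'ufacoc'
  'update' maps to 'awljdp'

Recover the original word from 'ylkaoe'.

In night: n→t is +6, i→p is +7, g→o is +8, h→q is +9 — the shift increases by 1 each position. The shift increases by 1 at each position, starting from +6: 6, 7, 8, ….
Decoding ylkaoe: y−6=s, l−7=e, k−8=c, a−9=r, o−10=e, e−11=t.

secret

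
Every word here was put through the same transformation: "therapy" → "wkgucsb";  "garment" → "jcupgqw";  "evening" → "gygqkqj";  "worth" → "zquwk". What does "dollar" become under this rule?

gqoocu

The shift depends on letter class: consonant t→w is +3, but vowel e→g is +2. Vowels shift forward by 2 and consonants shift forward by 3.
For dollar: d(cons)+3=g, o(vowel)+2=q, l(cons)+3=o, l(cons)+3=o, a(vowel)+2=c, r(cons)+3=u.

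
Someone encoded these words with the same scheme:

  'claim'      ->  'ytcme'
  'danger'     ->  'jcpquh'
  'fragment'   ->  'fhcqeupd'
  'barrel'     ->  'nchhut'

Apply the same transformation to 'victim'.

zmydme

c(2)→y(24) and l(11)→t(19) fit y≡11x+2 (mod 26); the inverse of 11 mod 26 is 19. Each letter's alphabet position (a=0..z=25) is mapped through 11·x+2 mod 26 — an affine cipher.
For victim: v(21)→11·21+2≡25=z; i(8)→11·8+2≡12=m; c(2)→11·2+2≡24=y; t(19)→11·19+2≡3=d; i(8)→11·8+2≡12=m; m(12)→11·12+2≡4=e (all mod 26).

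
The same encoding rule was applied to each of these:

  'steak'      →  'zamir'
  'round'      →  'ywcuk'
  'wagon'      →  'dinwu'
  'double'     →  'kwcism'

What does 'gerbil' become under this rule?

The shift depends on letter class: consonant s→z is +7, but vowel e→m is +8. Vowels shift forward by 8 and consonants shift forward by 7.
Applying it to gerbil: g(cons)+7=n, e(vowel)+8=m, r(cons)+7=y, b(cons)+7=i, i(vowel)+8=q, l(cons)+7=s.

nmyiqs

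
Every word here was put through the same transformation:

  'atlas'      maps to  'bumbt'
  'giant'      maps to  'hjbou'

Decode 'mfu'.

Compare letters: a→b is +1, t→u is +1, l→m is +1 — a constant shift. Every letter moves 1 place later in the alphabet, wrapping around z→a.
Decoding mfu: m−1=l, f−1=e, u−1=t.

let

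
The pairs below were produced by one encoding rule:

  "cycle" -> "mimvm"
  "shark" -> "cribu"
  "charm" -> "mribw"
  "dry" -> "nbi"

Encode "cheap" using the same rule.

mrmiz

The shift depends on letter class: consonant c→m is +10, but vowel e→m is +8. Vowels shift forward by 8 and consonants shift forward by 10.
For cheap: c(cons)+10=m, h(cons)+10=r, e(vowel)+8=m, a(vowel)+8=i, p(cons)+10=z.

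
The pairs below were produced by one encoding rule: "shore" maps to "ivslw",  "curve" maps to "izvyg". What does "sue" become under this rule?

The output letters match the input read backwards, each shifted +4: shore reversed is erohs. The word is reversed, then every letter is shifted forward by 4.
On sue: reverse → eus; then shift: e+4=i, u+4=y, s+4=w.

iyw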